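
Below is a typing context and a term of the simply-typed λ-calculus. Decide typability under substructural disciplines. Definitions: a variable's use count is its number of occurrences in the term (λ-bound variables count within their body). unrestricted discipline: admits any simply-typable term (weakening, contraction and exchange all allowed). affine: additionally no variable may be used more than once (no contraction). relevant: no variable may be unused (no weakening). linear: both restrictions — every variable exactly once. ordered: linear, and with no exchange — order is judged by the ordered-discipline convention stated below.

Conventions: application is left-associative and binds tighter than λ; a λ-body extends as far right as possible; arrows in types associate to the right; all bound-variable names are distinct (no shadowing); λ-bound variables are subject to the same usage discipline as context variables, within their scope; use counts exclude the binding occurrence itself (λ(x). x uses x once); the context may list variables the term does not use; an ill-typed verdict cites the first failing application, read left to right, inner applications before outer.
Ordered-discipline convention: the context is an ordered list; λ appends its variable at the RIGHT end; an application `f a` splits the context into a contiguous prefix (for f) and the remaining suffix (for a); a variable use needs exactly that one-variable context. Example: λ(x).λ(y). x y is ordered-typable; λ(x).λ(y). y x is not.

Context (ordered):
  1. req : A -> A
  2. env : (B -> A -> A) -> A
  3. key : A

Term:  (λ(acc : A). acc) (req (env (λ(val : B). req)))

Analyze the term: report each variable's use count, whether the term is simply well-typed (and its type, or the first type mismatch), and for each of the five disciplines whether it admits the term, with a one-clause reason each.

usage: req ×2; env ×1; key ×0; acc (λ-bound) ×1; val (λ-bound) ×0
order of uses: acc, req, env, req
typing: ✓ — A
ordered: ✗ — repeated use of req ×2; key, val left unused
linear: ✗ — repeated use of req ×2; key, val left unused
affine: ✗ — repeated use of req ×2
relevant: ✗ — key, val left unused
unrestricted: ✓ — typability at A is all that's needed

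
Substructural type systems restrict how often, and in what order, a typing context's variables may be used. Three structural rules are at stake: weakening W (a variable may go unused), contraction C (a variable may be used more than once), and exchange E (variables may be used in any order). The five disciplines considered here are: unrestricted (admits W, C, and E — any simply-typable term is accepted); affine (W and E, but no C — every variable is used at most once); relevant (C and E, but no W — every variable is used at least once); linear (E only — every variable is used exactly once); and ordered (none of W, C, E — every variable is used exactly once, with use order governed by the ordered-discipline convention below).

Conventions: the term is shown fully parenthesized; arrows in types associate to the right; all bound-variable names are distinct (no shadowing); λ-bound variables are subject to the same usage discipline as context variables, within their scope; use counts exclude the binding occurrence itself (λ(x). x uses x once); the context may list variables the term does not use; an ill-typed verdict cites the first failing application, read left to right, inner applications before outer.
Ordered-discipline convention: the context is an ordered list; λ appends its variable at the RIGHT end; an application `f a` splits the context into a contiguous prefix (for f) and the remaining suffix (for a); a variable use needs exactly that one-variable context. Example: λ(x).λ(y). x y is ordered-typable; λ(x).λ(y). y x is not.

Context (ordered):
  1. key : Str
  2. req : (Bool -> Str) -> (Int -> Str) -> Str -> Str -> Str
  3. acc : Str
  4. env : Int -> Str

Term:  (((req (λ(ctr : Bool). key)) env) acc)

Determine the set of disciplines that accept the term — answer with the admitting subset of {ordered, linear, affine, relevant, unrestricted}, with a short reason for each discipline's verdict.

admitting disciplines: affine, unrestricted
counts: key ×1, req ×1, acc ×1, env ×1, ctr [bound] ×0
uses in reading order: req, key, env, acc
typing: the term checks, with type Str -> Str
ordered: ✗ — unused: ctr — weakening required
linear: ✗ — unused: ctr — weakening required
affine: ✓ — none of key, req, acc, env, ctr used more than once
relevant: ✗ — unused: ctr — weakening required
unrestricted: ✓ — type-checks (Str -> Str) and nothing is barred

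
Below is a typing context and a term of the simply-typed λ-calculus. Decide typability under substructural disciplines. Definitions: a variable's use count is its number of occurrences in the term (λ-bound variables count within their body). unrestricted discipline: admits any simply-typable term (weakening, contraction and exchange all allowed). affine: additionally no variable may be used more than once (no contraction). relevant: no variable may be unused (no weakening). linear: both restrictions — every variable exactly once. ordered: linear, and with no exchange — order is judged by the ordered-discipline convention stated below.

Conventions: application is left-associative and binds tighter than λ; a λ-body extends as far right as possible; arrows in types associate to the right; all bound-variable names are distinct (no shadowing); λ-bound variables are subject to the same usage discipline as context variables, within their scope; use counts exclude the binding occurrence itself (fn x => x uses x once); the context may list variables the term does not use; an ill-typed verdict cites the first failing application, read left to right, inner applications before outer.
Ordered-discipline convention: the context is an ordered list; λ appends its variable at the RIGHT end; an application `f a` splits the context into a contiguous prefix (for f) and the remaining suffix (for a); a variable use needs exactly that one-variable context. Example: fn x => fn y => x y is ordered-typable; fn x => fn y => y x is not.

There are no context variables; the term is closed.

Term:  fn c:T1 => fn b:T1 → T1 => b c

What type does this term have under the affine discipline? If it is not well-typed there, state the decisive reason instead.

term : T1 → (T1 → T1) → T1
counts: c (bound): 1; b (bound): 1
uses in reading order: b, c
typing: the term checks, with type T1 → (T1 → T1) → T1
per-discipline verdicts: ordered ✗, linear ✓, affine ✓, relevant ✓, unrestricted ✓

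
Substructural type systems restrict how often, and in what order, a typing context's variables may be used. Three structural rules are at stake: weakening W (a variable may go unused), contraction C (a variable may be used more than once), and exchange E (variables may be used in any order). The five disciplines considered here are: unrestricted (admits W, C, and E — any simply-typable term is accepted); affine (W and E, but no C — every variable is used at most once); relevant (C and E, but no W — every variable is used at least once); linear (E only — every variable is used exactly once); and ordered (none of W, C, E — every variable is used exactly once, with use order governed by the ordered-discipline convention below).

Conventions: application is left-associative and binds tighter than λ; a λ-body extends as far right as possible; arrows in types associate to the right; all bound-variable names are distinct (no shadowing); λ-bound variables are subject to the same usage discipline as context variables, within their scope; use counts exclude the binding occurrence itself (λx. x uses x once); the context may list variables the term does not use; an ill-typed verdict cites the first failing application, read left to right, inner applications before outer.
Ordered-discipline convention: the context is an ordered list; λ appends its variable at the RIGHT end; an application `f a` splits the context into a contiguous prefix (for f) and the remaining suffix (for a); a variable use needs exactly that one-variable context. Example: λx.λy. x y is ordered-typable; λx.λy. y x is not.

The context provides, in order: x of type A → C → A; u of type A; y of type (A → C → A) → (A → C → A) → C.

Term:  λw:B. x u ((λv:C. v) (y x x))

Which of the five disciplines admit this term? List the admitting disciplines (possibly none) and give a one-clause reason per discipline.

admitting disciplines: unrestricted
variable uses: x=3; u=1; y=1; w [bound]=0; v [bound]=1
left-to-right use order: x, u, v, y, x, x
typing: ✓ — B → A
ordered ✗ (repeated use of x ×3; needs weakening: w unused)
linear ✗ (repeated use of x ×3; needs weakening: w unused)
affine ✗ (repeated use of x ×3)
relevant ✗ (needs weakening: w unused)
unrestricted ✓ (type-checks (B → A) and nothing is barred)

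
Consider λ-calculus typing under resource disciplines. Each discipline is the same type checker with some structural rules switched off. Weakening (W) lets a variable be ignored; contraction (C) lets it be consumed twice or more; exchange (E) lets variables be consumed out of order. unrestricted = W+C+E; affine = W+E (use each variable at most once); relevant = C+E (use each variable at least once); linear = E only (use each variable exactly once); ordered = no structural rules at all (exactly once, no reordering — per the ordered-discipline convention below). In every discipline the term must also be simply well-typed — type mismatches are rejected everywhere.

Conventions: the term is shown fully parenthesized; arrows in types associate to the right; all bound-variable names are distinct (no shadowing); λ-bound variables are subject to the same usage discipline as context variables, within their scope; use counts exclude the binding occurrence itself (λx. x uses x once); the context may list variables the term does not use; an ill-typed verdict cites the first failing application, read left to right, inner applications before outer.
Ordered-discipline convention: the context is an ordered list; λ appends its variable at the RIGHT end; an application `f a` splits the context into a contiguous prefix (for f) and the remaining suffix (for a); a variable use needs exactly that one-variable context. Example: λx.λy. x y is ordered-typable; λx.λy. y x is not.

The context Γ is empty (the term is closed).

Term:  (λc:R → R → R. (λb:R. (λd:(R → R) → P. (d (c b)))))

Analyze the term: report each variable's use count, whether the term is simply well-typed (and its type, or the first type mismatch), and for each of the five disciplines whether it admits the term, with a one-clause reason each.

usage: c (λ-bound) ×1; b (λ-bound) ×1; d (λ-bound) ×1
order of uses: d, c, b
typing: the term checks, with type (R → R → R) → R → ((R → R) → P) → P
ordered ✗ (no contiguous prefix/suffix split fits d, c, b)
linear ✓ (single use per variable (c, b, d))
affine ✓ (no duplicate uses among c, b, d)
relevant ✓ (at least one use each (c, b, d))
unrestricted ✓ (typability at (R → R → R) → R → ((R → R) → P) → P is all that's needed)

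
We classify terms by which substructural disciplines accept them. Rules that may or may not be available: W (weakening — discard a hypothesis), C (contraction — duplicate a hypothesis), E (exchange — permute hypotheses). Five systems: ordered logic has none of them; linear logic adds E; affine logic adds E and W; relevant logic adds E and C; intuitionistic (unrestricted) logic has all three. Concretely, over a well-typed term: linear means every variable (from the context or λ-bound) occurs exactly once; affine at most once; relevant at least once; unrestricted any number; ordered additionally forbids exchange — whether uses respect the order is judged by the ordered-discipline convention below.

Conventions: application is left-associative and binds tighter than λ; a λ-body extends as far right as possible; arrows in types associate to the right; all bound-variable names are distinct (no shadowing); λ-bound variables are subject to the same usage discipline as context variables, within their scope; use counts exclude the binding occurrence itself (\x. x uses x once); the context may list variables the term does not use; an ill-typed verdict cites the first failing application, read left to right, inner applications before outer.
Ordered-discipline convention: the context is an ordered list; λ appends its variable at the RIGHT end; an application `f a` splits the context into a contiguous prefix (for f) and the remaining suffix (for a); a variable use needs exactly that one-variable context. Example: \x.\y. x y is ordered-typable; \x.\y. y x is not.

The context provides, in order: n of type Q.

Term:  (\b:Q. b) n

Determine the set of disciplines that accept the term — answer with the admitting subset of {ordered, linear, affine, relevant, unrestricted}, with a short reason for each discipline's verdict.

admitting disciplines: ordered, linear, affine, relevant, unrestricted
counts: n: 1, b [bound]: 1
use order (left to right): b, n
typing: well-typed at Q
ordered ✓ (n, b: once each, no exchange needed)
linear ✓ (each of n, b used exactly once)
affine ✓ (no duplicate uses among n, b)
relevant ✓ (n, b: all used, weakening unneeded)
unrestricted ✓ (simply typable at Q; W, C, E all held)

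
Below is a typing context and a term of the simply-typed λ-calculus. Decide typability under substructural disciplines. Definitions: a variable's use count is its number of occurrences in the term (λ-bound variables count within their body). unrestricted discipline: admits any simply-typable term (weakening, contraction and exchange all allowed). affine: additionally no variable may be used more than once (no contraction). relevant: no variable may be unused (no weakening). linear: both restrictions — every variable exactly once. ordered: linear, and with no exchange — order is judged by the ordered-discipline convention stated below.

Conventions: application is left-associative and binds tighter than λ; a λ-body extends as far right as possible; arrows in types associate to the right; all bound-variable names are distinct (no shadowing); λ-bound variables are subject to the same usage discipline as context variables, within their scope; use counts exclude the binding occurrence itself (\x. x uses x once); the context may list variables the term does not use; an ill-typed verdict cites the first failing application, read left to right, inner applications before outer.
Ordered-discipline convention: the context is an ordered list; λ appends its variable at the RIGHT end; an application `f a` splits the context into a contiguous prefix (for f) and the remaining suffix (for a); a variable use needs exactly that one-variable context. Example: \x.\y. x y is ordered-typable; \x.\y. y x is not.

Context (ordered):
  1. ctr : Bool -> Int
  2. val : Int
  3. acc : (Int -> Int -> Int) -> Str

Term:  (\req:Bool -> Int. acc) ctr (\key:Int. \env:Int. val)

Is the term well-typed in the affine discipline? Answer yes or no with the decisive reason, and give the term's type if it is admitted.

yes — no duplicate uses among ctr, val, acc, req, key, env; term : Str
use counts: ctr ×1; val ×1; acc ×1; req (λ-bound) ×0; key (λ-bound) ×0; env (λ-bound) ×0
uses in reading order: acc, ctr, val
typing: ✓ — Str
summary: ordered ✗ · linear ✗ · affine ✓ · relevant ✗ · unrestricted ✓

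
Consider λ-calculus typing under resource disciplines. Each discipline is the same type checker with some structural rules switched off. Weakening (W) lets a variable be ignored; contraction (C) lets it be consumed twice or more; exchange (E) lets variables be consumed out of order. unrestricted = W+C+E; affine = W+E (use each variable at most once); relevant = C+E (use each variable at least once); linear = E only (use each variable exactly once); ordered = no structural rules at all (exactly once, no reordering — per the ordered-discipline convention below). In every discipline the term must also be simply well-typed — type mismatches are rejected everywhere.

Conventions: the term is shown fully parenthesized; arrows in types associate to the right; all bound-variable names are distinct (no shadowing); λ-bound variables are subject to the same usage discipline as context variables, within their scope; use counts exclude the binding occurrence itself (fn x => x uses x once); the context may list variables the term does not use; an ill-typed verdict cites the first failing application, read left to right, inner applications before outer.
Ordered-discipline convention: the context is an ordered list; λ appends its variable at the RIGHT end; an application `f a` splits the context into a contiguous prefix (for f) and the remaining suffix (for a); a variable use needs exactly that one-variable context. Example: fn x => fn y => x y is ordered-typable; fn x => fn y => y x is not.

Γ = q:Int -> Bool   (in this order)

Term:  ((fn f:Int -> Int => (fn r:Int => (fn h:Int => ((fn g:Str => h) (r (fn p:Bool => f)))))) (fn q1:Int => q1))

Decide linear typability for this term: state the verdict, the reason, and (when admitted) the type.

no — not simply typable
counts: q ×0; f (λ-bound) ×1; r (λ-bound) ×1; h (λ-bound) ×1; g (λ-bound) ×0; p (λ-bound) ×0; q1 (λ-bound) ×1
uses in reading order: h, r, f, q1
typing: ill-typed: non-function type Int applied to an argument
summary: ordered ✗; linear ✗; affine ✗; relevant ✗; unrestricted ✗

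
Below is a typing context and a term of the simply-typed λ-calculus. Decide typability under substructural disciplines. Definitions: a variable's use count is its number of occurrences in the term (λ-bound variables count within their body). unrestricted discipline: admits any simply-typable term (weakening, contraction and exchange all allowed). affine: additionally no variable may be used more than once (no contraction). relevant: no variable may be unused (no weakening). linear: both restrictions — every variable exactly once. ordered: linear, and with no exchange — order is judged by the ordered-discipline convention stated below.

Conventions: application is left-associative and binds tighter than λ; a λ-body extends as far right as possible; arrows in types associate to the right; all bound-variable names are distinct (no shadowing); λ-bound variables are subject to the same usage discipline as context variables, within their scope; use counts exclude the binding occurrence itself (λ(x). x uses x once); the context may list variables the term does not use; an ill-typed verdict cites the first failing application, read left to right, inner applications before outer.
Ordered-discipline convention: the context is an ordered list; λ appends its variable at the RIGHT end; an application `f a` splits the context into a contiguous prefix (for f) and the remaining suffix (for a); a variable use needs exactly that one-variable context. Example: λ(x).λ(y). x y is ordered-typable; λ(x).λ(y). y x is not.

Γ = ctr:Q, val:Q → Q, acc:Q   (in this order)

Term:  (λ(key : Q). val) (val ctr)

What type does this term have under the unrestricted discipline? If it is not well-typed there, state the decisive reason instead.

term : Q → Q
usage: ctr ×1, val ×2, acc ×0, key [bound] ×0
uses in reading order: val, val, ctr
typing: well-typed — term : Q → Q
all disciplines: ordered ✗ · linear ✗ · affine ✗ · relevant ✗ · unrestricted ✓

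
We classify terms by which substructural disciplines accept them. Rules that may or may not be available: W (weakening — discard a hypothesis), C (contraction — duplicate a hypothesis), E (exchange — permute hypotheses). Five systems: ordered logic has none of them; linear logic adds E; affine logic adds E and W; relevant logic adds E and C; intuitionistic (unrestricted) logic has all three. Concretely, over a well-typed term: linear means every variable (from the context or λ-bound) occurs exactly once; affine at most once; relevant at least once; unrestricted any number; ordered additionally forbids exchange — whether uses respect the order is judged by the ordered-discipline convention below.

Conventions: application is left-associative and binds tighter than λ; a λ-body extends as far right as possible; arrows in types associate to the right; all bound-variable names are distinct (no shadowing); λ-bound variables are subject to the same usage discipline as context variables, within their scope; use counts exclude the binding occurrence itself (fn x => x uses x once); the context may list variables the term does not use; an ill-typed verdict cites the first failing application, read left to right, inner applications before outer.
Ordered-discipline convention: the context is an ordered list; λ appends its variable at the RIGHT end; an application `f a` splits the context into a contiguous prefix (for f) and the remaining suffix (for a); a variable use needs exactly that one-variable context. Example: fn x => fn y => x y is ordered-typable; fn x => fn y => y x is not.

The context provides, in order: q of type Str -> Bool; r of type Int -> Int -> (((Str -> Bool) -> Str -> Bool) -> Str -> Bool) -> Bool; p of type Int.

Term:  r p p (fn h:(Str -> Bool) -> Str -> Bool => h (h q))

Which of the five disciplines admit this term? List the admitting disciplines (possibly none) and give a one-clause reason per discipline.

admitted by: relevant, unrestricted
use counts: q ×1, r ×1, p ×2, h [bound] ×2
use order (left to right): r, p, p, h, h, q
typing: ✓ — Bool
ordered: ✗ — uses contraction: p ×2, h ×2
linear: ✗ — uses contraction: p ×2, h ×2
affine: ✗ — uses contraction: p ×2, h ×2
relevant: ✓ — none of q, r, p, h goes unused
unrestricted: ✓ — simply typable at Bool; W, C, E all held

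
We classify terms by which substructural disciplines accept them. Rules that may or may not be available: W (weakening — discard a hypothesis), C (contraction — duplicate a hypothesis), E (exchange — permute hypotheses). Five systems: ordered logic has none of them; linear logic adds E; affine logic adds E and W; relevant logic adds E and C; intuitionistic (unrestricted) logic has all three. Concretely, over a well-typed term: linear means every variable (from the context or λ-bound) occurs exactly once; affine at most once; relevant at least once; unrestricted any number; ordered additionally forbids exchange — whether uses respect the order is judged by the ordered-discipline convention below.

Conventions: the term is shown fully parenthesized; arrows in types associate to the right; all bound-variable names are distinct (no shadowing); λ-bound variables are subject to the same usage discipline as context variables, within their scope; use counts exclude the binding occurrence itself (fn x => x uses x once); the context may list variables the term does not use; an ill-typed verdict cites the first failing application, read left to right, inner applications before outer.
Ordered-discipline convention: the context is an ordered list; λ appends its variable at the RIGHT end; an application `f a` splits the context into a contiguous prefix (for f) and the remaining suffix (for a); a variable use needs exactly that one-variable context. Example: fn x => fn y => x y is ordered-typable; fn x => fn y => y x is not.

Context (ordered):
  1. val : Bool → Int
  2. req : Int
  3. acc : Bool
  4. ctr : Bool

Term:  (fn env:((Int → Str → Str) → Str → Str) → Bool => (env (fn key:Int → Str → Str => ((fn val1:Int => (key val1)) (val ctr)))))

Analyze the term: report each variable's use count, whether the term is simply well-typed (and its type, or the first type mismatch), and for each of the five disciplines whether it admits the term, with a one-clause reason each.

use counts: val=1; req=0; acc=0; ctr=1; env (λ-bound)=1; key (λ-bound)=1; val1 (λ-bound)=1
use order (left to right): env, key, val1, val, ctr
typing: well-typed — term : (((Int → Str → Str) → Str → Str) → Bool) → Bool
ordered ✗ (needs weakening: req, acc unused)
linear ✗ (needs weakening: req, acc unused)
affine ✓ (none of val, req, acc, ctr, env, key, val1 used more than once)
relevant ✗ (needs weakening: req, acc unused)
unrestricted ✓ (type-checks ((((Int → Str → Str) → Str → Str) → Bool) → Bool) and nothing is barred)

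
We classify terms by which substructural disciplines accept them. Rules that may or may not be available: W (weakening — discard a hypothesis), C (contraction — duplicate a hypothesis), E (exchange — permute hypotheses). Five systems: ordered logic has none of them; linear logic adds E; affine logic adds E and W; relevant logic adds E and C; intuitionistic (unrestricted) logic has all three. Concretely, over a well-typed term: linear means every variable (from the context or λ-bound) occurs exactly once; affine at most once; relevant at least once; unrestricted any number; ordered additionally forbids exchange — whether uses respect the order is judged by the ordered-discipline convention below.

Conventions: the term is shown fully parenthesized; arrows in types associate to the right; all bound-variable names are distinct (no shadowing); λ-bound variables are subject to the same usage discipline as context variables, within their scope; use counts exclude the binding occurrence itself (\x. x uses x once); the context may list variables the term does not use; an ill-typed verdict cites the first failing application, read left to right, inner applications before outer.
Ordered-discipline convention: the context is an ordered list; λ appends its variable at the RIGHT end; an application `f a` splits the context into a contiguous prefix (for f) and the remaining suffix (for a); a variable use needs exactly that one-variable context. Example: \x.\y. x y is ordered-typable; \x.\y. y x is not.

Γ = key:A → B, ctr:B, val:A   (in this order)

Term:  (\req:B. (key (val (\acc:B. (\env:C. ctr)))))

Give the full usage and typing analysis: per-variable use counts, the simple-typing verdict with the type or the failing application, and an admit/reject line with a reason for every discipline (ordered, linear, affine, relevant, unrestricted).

use counts: key ×1; ctr ×1; val ×1; req [bound] ×0; acc [bound] ×0; env [bound] ×0
uses in reading order: key, val, ctr
typing: ill-typed: can't apply a value of type A
ordered: ✗ — the type mismatch rejects it
linear: ✗ — not simply typable
affine: ✗ — fails simple typing
relevant: ✗ — a type mismatch blocks all five
unrestricted: ✗ — the type mismatch rejects it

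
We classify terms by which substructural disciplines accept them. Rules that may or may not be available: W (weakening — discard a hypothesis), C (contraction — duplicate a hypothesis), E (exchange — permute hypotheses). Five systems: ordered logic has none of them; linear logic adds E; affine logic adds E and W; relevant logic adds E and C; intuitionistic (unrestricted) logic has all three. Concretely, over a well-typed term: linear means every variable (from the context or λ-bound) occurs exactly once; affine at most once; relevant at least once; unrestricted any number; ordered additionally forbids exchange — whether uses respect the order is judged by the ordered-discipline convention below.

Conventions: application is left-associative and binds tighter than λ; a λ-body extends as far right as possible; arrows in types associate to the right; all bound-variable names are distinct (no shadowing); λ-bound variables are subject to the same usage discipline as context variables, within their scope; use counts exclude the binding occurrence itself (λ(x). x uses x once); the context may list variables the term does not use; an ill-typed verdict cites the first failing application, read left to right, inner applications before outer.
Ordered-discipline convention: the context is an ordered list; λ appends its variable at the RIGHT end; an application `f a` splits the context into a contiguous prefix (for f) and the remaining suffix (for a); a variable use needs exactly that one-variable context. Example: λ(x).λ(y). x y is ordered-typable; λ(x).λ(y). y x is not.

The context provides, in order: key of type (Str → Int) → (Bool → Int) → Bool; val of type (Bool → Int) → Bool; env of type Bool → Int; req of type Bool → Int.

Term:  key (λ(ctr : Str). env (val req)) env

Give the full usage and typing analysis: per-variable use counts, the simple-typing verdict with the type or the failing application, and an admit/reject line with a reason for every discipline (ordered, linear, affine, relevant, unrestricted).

variable uses: key=1; val=1; env=2; req=1; ctr [bound]=0
uses in reading order: key, env, val, req, env
typing: well-typed at Bool
ordered: ✗, repeated use of env ×2; unused: ctr — weakening required
linear: ✗, repeated use of env ×2; unused: ctr — weakening required
affine: ✗, repeated use of env ×2
relevant: ✗, unused: ctr — weakening required
unrestricted: ✓, typability at Bool is all that's needed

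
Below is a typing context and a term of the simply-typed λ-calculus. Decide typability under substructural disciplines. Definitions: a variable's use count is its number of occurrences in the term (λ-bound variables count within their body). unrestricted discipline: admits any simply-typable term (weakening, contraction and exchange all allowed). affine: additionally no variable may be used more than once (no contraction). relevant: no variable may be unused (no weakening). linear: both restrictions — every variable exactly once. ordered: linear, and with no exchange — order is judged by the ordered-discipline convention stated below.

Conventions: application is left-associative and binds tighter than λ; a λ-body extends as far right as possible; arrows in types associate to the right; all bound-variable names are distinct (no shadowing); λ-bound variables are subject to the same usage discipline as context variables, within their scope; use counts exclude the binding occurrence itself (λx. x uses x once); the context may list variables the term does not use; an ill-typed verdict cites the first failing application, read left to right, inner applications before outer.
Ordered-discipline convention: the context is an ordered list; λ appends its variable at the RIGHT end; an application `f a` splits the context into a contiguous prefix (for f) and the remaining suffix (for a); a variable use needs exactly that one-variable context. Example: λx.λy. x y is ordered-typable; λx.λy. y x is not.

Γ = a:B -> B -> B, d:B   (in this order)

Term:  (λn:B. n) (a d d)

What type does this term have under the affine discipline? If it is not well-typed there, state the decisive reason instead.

not well-typed under affine — uses contraction: d ×2
counts: a: 1, d: 2, n (bound): 1
uses in reading order: n, a, d, d
typing: well-typed at B
across the five disciplines: ordered ✗ · linear ✗ · affine ✗ · relevant ✓ · unrestricted ✓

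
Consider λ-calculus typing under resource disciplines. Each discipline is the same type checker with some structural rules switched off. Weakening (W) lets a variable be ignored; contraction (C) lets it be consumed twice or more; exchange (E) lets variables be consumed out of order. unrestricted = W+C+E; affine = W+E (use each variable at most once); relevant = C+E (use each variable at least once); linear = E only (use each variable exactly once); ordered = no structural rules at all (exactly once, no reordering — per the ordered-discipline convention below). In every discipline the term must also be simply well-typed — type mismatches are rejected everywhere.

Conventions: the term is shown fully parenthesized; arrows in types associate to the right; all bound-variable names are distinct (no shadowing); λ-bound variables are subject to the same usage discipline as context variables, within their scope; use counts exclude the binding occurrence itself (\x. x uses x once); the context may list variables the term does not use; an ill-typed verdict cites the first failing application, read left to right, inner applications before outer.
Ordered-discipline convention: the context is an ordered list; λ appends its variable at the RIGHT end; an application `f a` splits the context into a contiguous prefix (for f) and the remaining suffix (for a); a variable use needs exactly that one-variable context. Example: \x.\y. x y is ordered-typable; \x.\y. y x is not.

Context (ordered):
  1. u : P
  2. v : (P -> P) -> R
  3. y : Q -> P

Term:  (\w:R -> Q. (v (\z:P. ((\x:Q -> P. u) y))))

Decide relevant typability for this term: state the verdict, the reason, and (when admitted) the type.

no — needs weakening: w, z, x unused
variable uses: u: 1×; v: 1×; y: 1×; w (bound): 0×; z (bound): 0×; x (bound): 0×
use order (left to right): v, u, y
typing: well-typed — term : (R -> Q) -> R
per-discipline verdicts: ordered ✗ · linear ✗ · affine ✓ · relevant ✗ · unrestricted ✓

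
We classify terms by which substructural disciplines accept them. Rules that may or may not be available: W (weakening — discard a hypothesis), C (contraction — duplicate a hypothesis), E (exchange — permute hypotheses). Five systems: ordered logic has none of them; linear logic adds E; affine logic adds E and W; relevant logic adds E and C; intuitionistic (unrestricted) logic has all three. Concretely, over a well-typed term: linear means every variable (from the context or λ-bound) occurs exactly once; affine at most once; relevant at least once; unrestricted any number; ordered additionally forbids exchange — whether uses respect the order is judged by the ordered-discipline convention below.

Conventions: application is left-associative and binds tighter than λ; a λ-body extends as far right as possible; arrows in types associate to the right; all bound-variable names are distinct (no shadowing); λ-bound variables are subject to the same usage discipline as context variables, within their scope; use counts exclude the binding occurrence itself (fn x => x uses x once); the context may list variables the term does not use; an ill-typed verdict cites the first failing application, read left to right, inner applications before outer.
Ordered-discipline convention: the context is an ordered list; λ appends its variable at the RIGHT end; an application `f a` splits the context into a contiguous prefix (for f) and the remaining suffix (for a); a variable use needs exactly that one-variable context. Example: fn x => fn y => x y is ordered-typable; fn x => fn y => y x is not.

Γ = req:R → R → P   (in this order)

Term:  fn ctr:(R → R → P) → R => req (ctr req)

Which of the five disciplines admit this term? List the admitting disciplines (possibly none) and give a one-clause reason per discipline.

admitted by: relevant, unrestricted
usage: req: 2; ctr (bound): 1
use order (left to right): req, ctr, req
typing: well-typed — term : ((R → R → P) → R) → R → P
ordered ✗ (uses contraction: req ×2)
linear ✗ (uses contraction: req ×2)
affine ✗ (uses contraction: req ×2)
relevant ✓ (req, ctr: all used, weakening unneeded)
unrestricted ✓ (simply typable at ((R → R → P) → R) → R → P; W, C, E all held)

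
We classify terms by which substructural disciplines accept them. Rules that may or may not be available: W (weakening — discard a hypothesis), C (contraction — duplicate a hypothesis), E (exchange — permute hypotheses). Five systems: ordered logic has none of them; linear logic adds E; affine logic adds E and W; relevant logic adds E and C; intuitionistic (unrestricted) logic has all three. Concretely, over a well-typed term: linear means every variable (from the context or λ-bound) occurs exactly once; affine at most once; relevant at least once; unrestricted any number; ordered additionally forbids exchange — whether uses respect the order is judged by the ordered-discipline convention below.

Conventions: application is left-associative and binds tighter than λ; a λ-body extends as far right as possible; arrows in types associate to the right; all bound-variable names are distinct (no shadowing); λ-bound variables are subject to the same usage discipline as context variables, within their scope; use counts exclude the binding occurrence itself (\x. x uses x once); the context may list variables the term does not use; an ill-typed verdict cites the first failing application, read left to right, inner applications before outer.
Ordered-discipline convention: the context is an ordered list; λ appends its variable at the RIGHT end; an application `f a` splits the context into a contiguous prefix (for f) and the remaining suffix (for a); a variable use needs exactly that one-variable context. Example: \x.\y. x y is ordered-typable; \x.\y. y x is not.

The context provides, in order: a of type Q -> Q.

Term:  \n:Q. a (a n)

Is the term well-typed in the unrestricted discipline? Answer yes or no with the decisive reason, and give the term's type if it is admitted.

yes — simply typable at Q -> Q; W, C, E all held; term : Q -> Q
usage: a ×2; n (bound) ×1
left-to-right use order: a, a, n
typing: ✓ — Q -> Q
across the five disciplines: ordered ✗ · linear ✗ · affine ✗ · relevant ✓ · unrestricted ✓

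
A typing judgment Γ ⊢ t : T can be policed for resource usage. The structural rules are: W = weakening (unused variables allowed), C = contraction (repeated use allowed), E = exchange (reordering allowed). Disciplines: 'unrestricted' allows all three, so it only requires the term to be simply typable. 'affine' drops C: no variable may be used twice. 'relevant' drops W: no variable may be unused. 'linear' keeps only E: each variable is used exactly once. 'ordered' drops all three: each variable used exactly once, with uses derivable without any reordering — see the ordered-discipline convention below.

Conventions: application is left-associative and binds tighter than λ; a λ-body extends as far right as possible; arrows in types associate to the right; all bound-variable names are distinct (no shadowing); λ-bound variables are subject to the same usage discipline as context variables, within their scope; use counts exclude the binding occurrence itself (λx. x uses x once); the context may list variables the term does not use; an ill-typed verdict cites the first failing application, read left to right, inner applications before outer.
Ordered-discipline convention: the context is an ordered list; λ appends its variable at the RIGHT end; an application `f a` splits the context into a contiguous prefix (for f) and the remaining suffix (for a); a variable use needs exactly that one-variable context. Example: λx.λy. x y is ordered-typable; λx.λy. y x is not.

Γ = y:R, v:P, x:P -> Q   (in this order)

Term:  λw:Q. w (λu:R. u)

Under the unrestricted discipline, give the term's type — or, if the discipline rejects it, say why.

not well-typed under unrestricted — a type mismatch blocks all five
use counts: y: 0; v: 0; x: 0; w (λ-bound): 1; u (λ-bound): 1
left-to-right use order: w, u
typing: ill-typed: applying a non-function (Q)
per-discipline verdicts: ordered ✗; linear ✗; affine ✗; relevant ✗; unrestricted ✗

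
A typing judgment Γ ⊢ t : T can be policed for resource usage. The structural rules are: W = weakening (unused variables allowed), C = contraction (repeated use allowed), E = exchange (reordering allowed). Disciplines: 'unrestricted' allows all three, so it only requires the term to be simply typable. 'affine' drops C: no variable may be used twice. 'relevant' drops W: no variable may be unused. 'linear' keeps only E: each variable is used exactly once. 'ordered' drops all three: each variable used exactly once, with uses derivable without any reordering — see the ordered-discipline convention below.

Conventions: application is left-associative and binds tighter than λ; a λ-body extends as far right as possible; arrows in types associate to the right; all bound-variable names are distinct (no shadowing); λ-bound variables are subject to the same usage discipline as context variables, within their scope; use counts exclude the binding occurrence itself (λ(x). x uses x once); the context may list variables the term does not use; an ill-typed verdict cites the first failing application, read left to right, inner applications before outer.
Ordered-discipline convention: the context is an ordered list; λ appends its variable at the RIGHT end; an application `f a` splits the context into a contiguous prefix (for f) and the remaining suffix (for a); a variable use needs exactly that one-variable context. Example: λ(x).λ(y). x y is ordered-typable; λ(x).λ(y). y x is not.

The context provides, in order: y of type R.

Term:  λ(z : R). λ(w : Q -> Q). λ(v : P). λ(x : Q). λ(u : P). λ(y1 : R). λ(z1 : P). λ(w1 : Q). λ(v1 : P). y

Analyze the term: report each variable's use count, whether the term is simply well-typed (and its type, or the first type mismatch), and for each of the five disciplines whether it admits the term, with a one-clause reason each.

counts: y=1, z [bound]=0, w [bound]=0, v [bound]=0, x [bound]=0, u [bound]=0, y1 [bound]=0, z1 [bound]=0, w1 [bound]=0, v1 [bound]=0
left-to-right use order: y
typing: well-typed — term : R -> (Q -> Q) -> P -> Q -> P -> R -> P -> Q -> P -> R
ordered: ✗ — unused: z, w, v, x, u, y1, z1, w1, v1 — weakening required
linear: ✗ — unused: z, w, v, x, u, y1, z1, w1, v1 — weakening required
affine: ✓ — none of y, z, w, v, x, u, y1, z1, w1, v1 used more than once
relevant: ✗ — unused: z, w, v, x, u, y1, z1, w1, v1 — weakening required
unrestricted: ✓ — well-typed at R -> (Q -> Q) -> P -> Q -> P -> R -> P -> Q -> P -> R; no restrictions here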